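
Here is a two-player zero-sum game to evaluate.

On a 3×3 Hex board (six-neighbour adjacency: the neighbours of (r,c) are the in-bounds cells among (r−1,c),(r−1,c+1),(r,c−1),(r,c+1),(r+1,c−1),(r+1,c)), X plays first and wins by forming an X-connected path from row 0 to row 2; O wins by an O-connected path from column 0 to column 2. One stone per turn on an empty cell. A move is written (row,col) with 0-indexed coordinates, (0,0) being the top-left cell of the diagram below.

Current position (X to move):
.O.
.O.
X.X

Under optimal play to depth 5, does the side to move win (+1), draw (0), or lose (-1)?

value(.O./.O./X.X, X) = -1

p1 X@[.O./.O./X.X]: (0,0)[XO./.O./X.X]-1* (0,2)[.OX/.O./X.X]-1 (1,0)[.O./XO./X.X]-1 (1,2)[.O./.OX/X.X]-1 (2,1)[.O./.O./XXX]-1
p2 O@[XO./.O./X.X]: (0,2)[XOO/.O./X.X]-1 (1,0)[XO./OO./X.X]+1* (1,2)[XO./.OO/X.X]-1 (2,1)[XO./.O./XOX]-1
p3 X@[XO./OO./X.X]: (0,2)[XOX/OO./X.X]-1* (1,2)[XO./OOX/X.X]-1 (2,1)[XO./OO./XXX]-1
p4 O@[XOX/OO./X.X]: (1,2)[XOX/OOO/X.X]+1* (2,1)[XOX/OO./XOX]-1
p5 X@[XOX/OOO/X.X] terminal -1; root [.O./.O./X.X] d5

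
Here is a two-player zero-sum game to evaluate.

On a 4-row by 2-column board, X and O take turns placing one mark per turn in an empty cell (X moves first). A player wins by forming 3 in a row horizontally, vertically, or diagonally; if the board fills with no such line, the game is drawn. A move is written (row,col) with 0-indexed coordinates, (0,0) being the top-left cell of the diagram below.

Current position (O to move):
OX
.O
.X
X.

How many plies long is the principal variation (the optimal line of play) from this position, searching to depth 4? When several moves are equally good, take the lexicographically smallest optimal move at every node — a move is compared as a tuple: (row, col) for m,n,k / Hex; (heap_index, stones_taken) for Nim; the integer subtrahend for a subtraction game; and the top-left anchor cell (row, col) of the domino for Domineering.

ply 1, O at OX/.O/.X/X. | (1,0)=+0→OX/OO/.X/X.*; (2,0)=+0→OX/.O/OX/X.; (3,1)=+0→OX/.O/.X/XO
ply 2, X at OX/OO/.X/X. | (2,0)=+0→OX/OO/XX/X.*; (3,1)=-1→OX/OO/.X/XX
ply 3, O at OX/OO/XX/X. | (3,1)=+0→OX/OO/XX/XO*
ply 4: OX/OO/XX/XO is terminal +0 (X); from OX/.O/.X/X. depth 4

PV length from [OX/.O/.X/X.]: 3 plies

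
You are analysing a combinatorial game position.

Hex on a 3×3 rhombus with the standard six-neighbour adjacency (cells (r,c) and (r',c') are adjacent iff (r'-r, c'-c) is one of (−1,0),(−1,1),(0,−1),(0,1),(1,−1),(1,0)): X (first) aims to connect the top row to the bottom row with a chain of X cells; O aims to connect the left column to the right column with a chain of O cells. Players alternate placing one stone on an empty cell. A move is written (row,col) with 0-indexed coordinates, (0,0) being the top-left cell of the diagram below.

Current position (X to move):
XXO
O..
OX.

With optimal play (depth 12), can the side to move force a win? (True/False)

X winning at [XXO/O../OX.]: True

p1 X@[XXO/O../OX.]: (1,1)[XXO/OX./OX.]+1* (1,2)[XXO/O.X/OX.]-1 (2,2)[XXO/O../OXX]-1
p2 O@[XXO/OX./OX.] terminal -1; root [XXO/O../OX.] d12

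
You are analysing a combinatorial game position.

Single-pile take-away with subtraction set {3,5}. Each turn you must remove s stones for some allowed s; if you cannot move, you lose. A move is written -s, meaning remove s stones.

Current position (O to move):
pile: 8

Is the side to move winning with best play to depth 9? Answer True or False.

O winning at [8]: False

p1 O@[8]: -3[5]-1* -5[3]-1
p2 X@[5]: -3[2]+1* -5[0]+1
p3 O@[2] terminal -1; root [8] d9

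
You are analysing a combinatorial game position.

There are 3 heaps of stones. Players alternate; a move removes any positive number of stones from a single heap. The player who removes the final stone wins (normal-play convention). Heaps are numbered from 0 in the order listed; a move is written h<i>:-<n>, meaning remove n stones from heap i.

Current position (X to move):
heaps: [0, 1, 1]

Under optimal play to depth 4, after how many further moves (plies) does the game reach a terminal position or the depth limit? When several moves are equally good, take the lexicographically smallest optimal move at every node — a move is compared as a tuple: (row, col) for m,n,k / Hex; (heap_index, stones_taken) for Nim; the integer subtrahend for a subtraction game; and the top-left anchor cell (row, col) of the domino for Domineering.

PV length from [(0,1,1)]: 2 plies

ply 1, X at (0,1,1) | h1:-1=-1→(0,0,1)*; h2:-1=-1→(0,1,0)
ply 2, O at (0,0,1) | h2:-1=+1→(0,0,0)*
ply 3: (0,0,0) is terminal -1 (X); from (0,1,1) depth 4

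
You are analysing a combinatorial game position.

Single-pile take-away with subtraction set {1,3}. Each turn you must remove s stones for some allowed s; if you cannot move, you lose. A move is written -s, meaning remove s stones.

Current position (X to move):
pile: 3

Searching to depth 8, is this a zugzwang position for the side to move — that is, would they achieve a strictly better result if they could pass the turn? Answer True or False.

zugzwang(3, X) = False

p1 X@[3]: -1[2]+1* -3[0]+1
p2 O@[2]: -1[1]-1*
p3 X@[1]: -1[0]+1*
p4 O@[0] terminal -1; root [3] d8
pass branch (O moves first from the same position):
  | p1 O@[3]: -1[2]+1* -3[0]+1
  | p2 X@[2]: -1[1]-1*
  | p3 O@[1]: -1[0]+1*
  | p4 X@[0] terminal -1; root [3] d8
X moving scores +1; X passing scores -1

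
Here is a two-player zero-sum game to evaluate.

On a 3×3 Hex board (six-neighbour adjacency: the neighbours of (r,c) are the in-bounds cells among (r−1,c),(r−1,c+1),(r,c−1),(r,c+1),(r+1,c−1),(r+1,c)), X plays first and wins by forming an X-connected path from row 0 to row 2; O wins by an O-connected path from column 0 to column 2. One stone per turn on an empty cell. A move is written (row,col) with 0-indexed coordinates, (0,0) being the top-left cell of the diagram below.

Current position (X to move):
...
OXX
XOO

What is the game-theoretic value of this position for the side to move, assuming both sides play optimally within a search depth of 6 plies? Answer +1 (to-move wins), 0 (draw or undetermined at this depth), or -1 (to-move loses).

ply 1, X at .../OXX/XOO | (0,0)=+1→X../OXX/XOO*; (0,1)=+1→.X./OXX/XOO; (0,2)=+1→..X/OXX/XOO
ply 2, O at X../OXX/XOO | (0,1)=-1→XO./OXX/XOO*; (0,2)=-1→X.O/OXX/XOO
ply 3, X at XO./OXX/XOO | (0,2)=+1→XOX/OXX/XOO*
ply 4: XOX/OXX/XOO is terminal -1 (O); from .../OXX/XOO depth 6

value(.../OXX/XOO, X) = +1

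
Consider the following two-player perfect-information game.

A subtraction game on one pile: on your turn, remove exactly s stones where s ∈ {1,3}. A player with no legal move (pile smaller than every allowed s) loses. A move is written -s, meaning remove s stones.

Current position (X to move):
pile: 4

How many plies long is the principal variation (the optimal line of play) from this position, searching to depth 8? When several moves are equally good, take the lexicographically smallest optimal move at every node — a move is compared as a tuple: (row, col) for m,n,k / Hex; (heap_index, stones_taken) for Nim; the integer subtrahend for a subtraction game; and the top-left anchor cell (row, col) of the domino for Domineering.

PV length from [4]: 4 plies

ply 1, X at 4 | -1=-1→3*; -3=-1→1
ply 2, O at 3 | -1=+1→2*; -3=+1→0
ply 3, X at 2 | -1=-1→1*
ply 4, O at 1 | -1=+1→0*
ply 5: 0 is terminal -1 (X); from 4 depth 8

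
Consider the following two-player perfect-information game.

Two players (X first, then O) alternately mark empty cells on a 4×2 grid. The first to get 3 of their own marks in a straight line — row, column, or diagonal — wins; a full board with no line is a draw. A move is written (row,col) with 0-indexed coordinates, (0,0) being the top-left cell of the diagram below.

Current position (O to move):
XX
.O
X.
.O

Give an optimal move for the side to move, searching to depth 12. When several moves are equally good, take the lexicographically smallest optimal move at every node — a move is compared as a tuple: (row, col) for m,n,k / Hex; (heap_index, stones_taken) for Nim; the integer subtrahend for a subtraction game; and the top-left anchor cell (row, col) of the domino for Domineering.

O's best at [XX/.O/X./.O]: (2,1)

ply 1, O at XX/.O/X./.O | (1,0)=+0→XX/OO/X./.O; (2,1)=+1→XX/.O/XO/.O*; (3,0)=-1→XX/.O/X./OO
ply 2: XX/.O/XO/.O is terminal -1 (X); from XX/.O/X./.O depth 12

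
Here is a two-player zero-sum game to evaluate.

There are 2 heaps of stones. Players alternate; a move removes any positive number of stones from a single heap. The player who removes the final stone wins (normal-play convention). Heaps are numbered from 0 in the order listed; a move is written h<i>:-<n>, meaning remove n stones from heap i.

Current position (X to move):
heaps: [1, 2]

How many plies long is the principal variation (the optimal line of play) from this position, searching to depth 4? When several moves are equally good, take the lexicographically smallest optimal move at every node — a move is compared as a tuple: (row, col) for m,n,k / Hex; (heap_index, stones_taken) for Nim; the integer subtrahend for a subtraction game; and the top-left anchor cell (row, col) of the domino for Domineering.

PV length from [(1,2)]: 3 plies

p1 X@[(1,2)]: h0:-1[(0,2)]-1 h1:-1[(1,1)]+1* h1:-2[(1,0)]-1
p2 O@[(1,1)]: h0:-1[(0,1)]-1* h1:-1[(1,0)]-1
p3 X@[(0,1)]: h1:-1[(0,0)]+1*
p4 O@[(0,0)] terminal -1; root [(1,2)] d4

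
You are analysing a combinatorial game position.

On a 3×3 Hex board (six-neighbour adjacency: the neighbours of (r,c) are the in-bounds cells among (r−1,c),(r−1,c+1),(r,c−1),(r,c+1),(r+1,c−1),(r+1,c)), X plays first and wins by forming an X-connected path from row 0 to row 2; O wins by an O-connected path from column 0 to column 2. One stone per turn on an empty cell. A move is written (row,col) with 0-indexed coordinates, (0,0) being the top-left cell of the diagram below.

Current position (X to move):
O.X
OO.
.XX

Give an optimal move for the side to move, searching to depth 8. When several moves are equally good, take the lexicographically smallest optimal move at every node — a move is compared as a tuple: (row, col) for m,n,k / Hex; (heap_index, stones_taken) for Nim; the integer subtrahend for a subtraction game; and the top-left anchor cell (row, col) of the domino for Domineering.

X's best at [O.X/OO./.XX]: (1,2)

[O.X/OO./.XX] X move#1: (0,1):-1/OXX/OO./.XX, (1,2):+1/O.X/OOX/.XX*, (2,0):-1/O.X/OO./XXX
[O.X/OOX/.XX] end (terminal -1, O#2); searched O.X/OO./.XX to 8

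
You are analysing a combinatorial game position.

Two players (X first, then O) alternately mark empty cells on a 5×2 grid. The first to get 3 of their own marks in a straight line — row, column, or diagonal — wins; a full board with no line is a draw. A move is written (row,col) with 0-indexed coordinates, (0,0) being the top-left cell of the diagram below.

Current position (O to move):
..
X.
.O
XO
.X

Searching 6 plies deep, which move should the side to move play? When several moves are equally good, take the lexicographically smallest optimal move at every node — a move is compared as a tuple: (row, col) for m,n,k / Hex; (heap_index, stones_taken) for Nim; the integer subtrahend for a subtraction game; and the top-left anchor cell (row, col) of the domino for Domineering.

O's best at [../X./.O/XO/.X]: (1,1)

p1 O@[../X./.O/XO/.X]: (0,0)[O./X./.O/XO/.X]-1 (0,1)[.O/X./.O/XO/.X]-1 (1,1)[../XO/.O/XO/.X]+1* (2,0)[../X./OO/XO/.X]+0 (4,0)[../X./.O/XO/OX]-1
p2 X@[../XO/.O/XO/.X] terminal -1; root [../X./.O/XO/.X] d6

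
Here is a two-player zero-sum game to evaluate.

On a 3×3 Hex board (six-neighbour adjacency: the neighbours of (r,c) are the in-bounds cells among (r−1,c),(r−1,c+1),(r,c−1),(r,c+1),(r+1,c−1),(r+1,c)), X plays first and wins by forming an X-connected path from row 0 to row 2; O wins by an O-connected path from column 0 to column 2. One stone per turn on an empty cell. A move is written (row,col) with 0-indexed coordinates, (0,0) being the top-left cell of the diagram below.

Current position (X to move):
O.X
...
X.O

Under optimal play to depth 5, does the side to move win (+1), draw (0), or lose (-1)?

value(O.X/.../X.O, X) = +1

[O.X/.../X.O] X move#1: (0,1):+1/OXX/.../X.O*, (1,0):+1/O.X/X../X.O, (1,1):+1/O.X/.X./X.O, (1,2):+1/O.X/..X/X.O, (2,1):+1/O.X/.../XXO
[OXX/.../X.O] O move#2: (1,0):-1/OXX/O../X.O*, (1,1):-1/OXX/.O./X.O, (1,2):-1/OXX/..O/X.O, (2,1):-1/OXX/.../XOO
[OXX/O../X.O] X move#3: (1,1):+1/OXX/OX./X.O*, (1,2):+1/OXX/O.X/X.O, (2,1):+1/OXX/O../XXO
[OXX/OX./X.O] end (terminal -1, O#4); searched O.X/.../X.O to 5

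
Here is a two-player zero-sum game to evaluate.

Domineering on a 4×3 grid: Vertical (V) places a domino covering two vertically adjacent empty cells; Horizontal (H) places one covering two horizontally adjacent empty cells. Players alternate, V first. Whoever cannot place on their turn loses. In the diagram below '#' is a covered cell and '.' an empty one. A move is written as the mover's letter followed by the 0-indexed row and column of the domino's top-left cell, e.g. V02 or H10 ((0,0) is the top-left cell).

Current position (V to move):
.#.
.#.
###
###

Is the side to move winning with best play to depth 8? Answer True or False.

[.#./.#./###/###] V move#1: V00:+1/##./##./###/###*, V02:+1/.##/.##/###/###
[##./##./###/###] end (terminal -1, H#2); searched .#./.#./###/### to 8

V winning at [.#./.#./###/###]: True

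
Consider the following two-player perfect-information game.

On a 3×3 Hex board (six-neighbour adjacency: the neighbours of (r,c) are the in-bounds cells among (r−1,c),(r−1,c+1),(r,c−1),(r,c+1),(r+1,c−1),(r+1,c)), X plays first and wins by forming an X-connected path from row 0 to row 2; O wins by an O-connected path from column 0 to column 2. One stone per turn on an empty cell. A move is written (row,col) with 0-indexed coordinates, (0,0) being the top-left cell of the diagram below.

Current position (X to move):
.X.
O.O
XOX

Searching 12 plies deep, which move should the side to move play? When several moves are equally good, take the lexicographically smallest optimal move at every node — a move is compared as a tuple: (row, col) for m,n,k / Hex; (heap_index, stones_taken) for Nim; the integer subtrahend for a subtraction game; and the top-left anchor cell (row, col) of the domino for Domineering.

p1 X@[.X./O.O/XOX]: (0,0)[XX./O.O/XOX]-1 (0,2)[.XX/O.O/XOX]-1 (1,1)[.X./OXO/XOX]+1*
p2 O@[.X./OXO/XOX] terminal -1; root [.X./O.O/XOX] d12

X's best at [.X./O.O/XOX]: (1,1)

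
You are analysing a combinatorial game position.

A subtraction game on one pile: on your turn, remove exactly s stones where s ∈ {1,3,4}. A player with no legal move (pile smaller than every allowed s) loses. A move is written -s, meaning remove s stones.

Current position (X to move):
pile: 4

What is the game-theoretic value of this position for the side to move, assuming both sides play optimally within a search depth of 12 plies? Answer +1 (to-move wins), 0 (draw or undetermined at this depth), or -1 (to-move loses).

[4] X move#1: -1:-1/3, -3:-1/1, -4:+1/0*
[0] end (terminal -1, O#2); searched 4 to 12

value(4, X) = +1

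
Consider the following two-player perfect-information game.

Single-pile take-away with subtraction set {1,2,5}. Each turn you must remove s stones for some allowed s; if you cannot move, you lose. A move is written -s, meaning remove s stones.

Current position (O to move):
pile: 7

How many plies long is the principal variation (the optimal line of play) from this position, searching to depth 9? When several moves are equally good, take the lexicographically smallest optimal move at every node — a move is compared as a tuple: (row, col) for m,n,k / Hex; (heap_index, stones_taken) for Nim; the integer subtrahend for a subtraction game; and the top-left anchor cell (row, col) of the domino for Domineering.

[7] O move#1: -1:+1/6*, -2:-1/5, -5:-1/2
[6] X move#2: -1:-1/5*, -2:-1/4, -5:-1/1
[5] O move#3: -1:-1/4, -2:+1/3*, -5:+1/0
[3] X move#4: -1:-1/2*, -2:-1/1
[2] O move#5: -1:-1/1, -2:+1/0*
[0] end (terminal -1, X#6); searched 7 to 9

PV length from [7]: 5 plies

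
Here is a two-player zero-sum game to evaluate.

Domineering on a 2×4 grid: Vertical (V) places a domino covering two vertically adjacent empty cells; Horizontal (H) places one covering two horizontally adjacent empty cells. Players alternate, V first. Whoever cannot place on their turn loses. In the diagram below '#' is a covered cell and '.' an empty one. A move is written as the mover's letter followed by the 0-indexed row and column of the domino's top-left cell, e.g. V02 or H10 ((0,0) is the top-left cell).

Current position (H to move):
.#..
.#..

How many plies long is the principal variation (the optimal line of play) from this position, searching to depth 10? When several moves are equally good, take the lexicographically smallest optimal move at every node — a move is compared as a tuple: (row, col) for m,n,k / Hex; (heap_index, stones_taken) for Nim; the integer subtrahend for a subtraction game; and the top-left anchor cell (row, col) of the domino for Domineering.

PV length from [.#../.#..]: 3 plies

ply 1, H at .#../.#.. | H02=+1→.###/.#..*; H12=+1→.#../.###
ply 2, V at .###/.#.. | V00=-1→####/##..*
ply 3, H at ####/##.. | H12=+1→####/####*
ply 4: ####/#### is terminal -1 (V); from .#../.#.. depth 10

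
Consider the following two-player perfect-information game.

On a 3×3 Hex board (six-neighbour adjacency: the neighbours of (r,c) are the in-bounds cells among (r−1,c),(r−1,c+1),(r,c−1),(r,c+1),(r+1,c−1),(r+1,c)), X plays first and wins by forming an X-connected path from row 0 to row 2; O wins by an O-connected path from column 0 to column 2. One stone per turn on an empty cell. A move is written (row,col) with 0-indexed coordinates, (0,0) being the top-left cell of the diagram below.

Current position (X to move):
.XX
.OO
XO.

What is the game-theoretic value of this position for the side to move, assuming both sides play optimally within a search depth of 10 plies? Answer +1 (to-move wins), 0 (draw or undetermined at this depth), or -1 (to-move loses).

ply 1, X at .XX/.OO/XO. | (0,0)=-1→XXX/.OO/XO.; (1,0)=+1→.XX/XOO/XO.*; (2,2)=-1→.XX/.OO/XOX
ply 2: .XX/XOO/XO. is terminal -1 (O); from .XX/.OO/XO. depth 10

value(.XX/.OO/XO., X) = +1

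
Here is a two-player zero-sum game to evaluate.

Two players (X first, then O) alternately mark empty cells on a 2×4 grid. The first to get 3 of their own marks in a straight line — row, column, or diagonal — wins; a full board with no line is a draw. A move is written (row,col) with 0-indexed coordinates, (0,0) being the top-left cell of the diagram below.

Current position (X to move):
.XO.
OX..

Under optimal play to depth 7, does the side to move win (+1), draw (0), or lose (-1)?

value(.XO./OX.., X) = 0

[.XO./OX..] X move#1: (0,0):+0/XXO./OX..*, (0,3):+0/.XOX/OX.., (1,2):+0/.XO./OXX., (1,3):+0/.XO./OX.X
[XXO./OX..] O move#2: (0,3):+0/XXOO/OX..*, (1,2):+0/XXO./OXO., (1,3):+0/XXO./OX.O
[XXOO/OX..] X move#3: (1,2):+0/XXOO/OXX.*, (1,3):+0/XXOO/OX.X
[XXOO/OXX.] O move#4: (1,3):+0/XXOO/OXXO*
[XXOO/OXXO] end (terminal +0, X#5); searched .XO./OX.. to 7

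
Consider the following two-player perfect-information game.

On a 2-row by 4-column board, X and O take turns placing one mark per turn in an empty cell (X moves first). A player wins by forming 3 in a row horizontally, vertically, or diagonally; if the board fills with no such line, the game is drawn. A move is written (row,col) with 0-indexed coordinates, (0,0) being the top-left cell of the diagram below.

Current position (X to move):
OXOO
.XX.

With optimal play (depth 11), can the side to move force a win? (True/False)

X winning at [OXOO/.XX.]: True

p1 X@[OXOO/.XX.]: (1,0)[OXOO/XXX.]+1* (1,3)[OXOO/.XXX]+1
p2 O@[OXOO/XXX.] terminal -1; root [OXOO/.XX.] d11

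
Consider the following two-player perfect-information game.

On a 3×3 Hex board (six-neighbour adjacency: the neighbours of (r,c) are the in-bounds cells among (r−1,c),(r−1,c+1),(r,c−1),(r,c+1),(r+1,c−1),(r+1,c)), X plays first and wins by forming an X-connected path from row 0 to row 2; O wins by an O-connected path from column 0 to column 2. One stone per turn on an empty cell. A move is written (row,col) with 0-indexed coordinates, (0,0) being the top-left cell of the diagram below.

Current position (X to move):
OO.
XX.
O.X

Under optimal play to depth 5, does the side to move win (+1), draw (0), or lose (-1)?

ply 1, X at OO./XX./O.X | (0,2)=+1→OOX/XX./O.X*; (1,2)=-1→OO./XXX/O.X; (2,1)=-1→OO./XX./OXX
ply 2, O at OOX/XX./O.X | (1,2)=-1→OOX/XXO/O.X*; (2,1)=-1→OOX/XX./OOX
ply 3, X at OOX/XXO/O.X | (2,1)=+1→OOX/XXO/OXX*
ply 4: OOX/XXO/OXX is terminal -1 (O); from OO./XX./O.X depth 5

value(OO./XX./O.X, X) = +1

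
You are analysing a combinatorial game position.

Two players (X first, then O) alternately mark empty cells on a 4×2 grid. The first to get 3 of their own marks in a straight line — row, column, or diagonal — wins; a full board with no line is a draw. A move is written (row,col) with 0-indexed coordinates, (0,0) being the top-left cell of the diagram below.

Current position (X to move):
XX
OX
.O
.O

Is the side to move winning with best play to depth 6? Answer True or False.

[XX/OX/.O/.O] X move#1: (2,0):+0/XX/OX/XO/.O*, (3,0):+0/XX/OX/.O/XO
[XX/OX/XO/.O] O move#2: (3,0):+0/XX/OX/XO/OO*
[XX/OX/XO/OO] end (terminal +0, X#3); searched XX/OX/.O/.O to 6

X winning at [XX/OX/.O/.O]: False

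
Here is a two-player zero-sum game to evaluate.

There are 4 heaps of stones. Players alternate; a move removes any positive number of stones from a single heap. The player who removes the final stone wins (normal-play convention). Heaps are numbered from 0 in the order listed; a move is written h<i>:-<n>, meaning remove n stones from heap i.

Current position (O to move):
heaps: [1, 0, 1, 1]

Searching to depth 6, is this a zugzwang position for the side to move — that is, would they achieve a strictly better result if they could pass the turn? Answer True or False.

zugzwang((1,0,1,1), O) = False

p1 O@[(1,0,1,1)]: h0:-1[(0,0,1,1)]+1* h2:-1[(1,0,0,1)]+1 h3:-1[(1,0,1,0)]+1
p2 X@[(0,0,1,1)]: h2:-1[(0,0,0,1)]-1* h3:-1[(0,0,1,0)]-1
p3 O@[(0,0,0,1)]: h3:-1[(0,0,0,0)]+1*
p4 X@[(0,0,0,0)] terminal -1; root [(1,0,1,1)] d6
suppose O passes — search the same position with X to move:
pass> p1 X@[(1,0,1,1)]: h0:-1[(0,0,1,1)]+1* h2:-1[(1,0,0,1)]+1 h3:-1[(1,0,1,0)]+1
pass> p2 O@[(0,0,1,1)]: h2:-1[(0,0,0,1)]-1* h3:-1[(0,0,1,0)]-1
pass> p3 X@[(0,0,0,1)]: h3:-1[(0,0,0,0)]+1*
pass> p4 O@[(0,0,0,0)] terminal -1; root [(1,0,1,1)] d6
for O: play +1, pass -1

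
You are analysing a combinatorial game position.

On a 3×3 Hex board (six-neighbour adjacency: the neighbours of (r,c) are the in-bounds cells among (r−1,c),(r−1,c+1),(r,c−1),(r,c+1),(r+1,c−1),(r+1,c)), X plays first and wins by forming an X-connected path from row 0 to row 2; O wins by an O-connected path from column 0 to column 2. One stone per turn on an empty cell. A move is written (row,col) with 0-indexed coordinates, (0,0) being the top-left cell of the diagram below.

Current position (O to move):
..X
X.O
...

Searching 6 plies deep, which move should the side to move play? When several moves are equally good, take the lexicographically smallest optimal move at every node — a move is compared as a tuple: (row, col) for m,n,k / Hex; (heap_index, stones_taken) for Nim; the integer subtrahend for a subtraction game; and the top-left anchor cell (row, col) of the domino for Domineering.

O's best at [..X/X.O/...]: (2,0)

[..X/X.O/...] O move#1: (0,0):-1/O.X/X.O/..., (0,1):-1/.OX/X.O/..., (1,1):-1/..X/XOO/..., (2,0):+1/..X/X.O/O..*, (2,1):-1/..X/X.O/.O., (2,2):-1/..X/X.O/..O
[..X/X.O/O..] X move#2: (0,0):-1/X.X/X.O/O..*, (0,1):-1/.XX/X.O/O.., (1,1):-1/..X/XXO/O.., (2,1):-1/..X/X.O/OX., (2,2):-1/..X/X.O/O.X
[X.X/X.O/O..] O move#3: (0,1):+1/XOX/X.O/O..*, (1,1):+1/X.X/XOO/O.., (2,1):+1/X.X/X.O/OO., (2,2):+1/X.X/X.O/O.O
[XOX/X.O/O..] X move#4: (1,1):-1/XOX/XXO/O..*, (2,1):-1/XOX/X.O/OX., (2,2):-1/XOX/X.O/O.X
[XOX/XXO/O..] O move#5: (2,1):+1/XOX/XXO/OO.*, (2,2):-1/XOX/XXO/O.O
[XOX/XXO/OO.] end (terminal -1, X#6); searched ..X/X.O/... to 6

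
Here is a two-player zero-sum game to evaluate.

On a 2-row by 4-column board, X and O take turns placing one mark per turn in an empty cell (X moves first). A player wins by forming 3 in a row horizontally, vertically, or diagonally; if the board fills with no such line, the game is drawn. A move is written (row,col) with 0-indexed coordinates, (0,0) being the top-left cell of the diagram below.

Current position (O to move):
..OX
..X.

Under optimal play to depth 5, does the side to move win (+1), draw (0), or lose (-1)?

value(..OX/..X., O) = 0

ply 1, O at ..OX/..X. | (0,0)=+0→O.OX/..X.*; (0,1)=+0→.OOX/..X.; (1,0)=+0→..OX/O.X.; (1,1)=+0→..OX/.OX.; (1,3)=+0→..OX/..XO
ply 2, X at O.OX/..X. | (0,1)=+0→OXOX/..X.*; (1,0)=-1→O.OX/X.X.; (1,1)=-1→O.OX/.XX.; (1,3)=-1→O.OX/..XX
ply 3, O at OXOX/..X. | (1,0)=+0→OXOX/O.X.*; (1,1)=+0→OXOX/.OX.; (1,3)=+0→OXOX/..XO
ply 4, X at OXOX/O.X. | (1,1)=+0→OXOX/OXX.*; (1,3)=+0→OXOX/O.XX
ply 5, O at OXOX/OXX. | (1,3)=+0→OXOX/OXXO*
ply 6: OXOX/OXXO is terminal +0 (X); from ..OX/..X. depth 5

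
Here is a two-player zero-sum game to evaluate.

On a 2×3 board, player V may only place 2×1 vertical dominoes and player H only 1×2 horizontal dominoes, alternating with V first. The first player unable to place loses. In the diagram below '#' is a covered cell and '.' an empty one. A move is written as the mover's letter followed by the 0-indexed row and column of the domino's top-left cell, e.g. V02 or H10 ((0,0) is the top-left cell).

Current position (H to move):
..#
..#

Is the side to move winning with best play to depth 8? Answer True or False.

ply 1, H at ..#/..# | H00=+1→###/..#*; H10=+1→..#/###
ply 2: ###/..# is terminal -1 (V); from ..#/..# depth 8

H winning at [..#/..#]: True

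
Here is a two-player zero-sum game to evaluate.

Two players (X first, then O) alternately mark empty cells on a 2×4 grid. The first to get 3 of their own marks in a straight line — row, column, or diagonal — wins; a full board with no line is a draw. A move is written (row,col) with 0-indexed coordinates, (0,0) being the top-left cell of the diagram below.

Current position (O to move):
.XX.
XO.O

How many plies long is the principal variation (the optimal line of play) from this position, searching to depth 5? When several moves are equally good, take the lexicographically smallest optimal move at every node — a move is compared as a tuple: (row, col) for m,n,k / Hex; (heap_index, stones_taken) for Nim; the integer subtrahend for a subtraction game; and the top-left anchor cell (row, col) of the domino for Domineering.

[.XX./XO.O] O move#1: (0,0):-1/OXX./XO.O, (0,3):-1/.XXO/XO.O, (1,2):+1/.XX./XOOO*
[.XX./XOOO] end (terminal -1, X#2); searched .XX./XO.O to 5

PV length from [.XX./XO.O]: 1 ply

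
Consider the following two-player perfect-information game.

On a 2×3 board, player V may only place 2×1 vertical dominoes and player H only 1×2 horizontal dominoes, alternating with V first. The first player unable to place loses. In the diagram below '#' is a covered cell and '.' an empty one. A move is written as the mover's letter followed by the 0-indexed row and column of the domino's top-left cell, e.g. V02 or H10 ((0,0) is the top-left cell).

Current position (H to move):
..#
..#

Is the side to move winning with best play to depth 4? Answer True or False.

H winning at [..#/..#]: True

p1 H@[..#/..#]: H00[###/..#]+1* H10[..#/###]+1
p2 V@[###/..#] terminal -1; root [..#/..#] d4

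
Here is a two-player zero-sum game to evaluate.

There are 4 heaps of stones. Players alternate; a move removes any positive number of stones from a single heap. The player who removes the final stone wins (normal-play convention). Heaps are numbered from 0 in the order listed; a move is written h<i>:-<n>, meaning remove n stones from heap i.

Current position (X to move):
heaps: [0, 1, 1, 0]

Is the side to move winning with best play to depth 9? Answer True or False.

ply 1, X at (0,1,1,0) | h1:-1=-1→(0,0,1,0)*; h2:-1=-1→(0,1,0,0)
ply 2, O at (0,0,1,0) | h2:-1=+1→(0,0,0,0)*
ply 3: (0,0,0,0) is terminal -1 (X); from (0,1,1,0) depth 9

X winning at [(0,1,1,0)]: False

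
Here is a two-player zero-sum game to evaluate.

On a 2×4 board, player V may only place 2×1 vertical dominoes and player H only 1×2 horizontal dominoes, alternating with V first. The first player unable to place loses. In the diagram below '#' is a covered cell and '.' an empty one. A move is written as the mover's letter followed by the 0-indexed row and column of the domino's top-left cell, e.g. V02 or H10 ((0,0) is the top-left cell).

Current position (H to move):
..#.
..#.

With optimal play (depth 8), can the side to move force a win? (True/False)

ply 1, H at ..#./..#. | H00=+1→###./..#.*; H10=+1→..#./###.
ply 2, V at ###./..#. | V03=-1→####/..##*
ply 3, H at ####/..## | H10=+1→####/####*
ply 4: ####/#### is terminal -1 (V); from ..#./..#. depth 8

H winning at [..#./..#.]: True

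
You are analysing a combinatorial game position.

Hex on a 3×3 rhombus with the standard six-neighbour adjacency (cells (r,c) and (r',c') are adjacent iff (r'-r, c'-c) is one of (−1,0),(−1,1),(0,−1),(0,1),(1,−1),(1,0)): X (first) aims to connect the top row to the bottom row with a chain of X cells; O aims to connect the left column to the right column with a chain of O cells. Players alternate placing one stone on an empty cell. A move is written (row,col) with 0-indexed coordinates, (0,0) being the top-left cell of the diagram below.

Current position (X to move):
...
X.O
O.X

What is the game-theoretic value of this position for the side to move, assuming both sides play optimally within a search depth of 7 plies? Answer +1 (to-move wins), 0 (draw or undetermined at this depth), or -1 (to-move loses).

ply 1, X at .../X.O/O.X | (0,0)=-1→X../X.O/O.X*; (0,1)=-1→.X./X.O/O.X; (0,2)=-1→..X/X.O/O.X; (1,1)=-1→.../XXO/O.X; (2,1)=-1→.../X.O/OXX
ply 2, O at X../X.O/O.X | (0,1)=+1→XO./X.O/O.X*; (0,2)=+1→X.O/X.O/O.X; (1,1)=+1→X../XOO/O.X; (2,1)=+1→X../X.O/OOX
ply 3, X at XO./X.O/O.X | (0,2)=-1→XOX/X.O/O.X*; (1,1)=-1→XO./XXO/O.X; (2,1)=-1→XO./X.O/OXX
ply 4, O at XOX/X.O/O.X | (1,1)=+1→XOX/XOO/O.X*; (2,1)=+1→XOX/X.O/OOX
ply 5: XOX/XOO/O.X is terminal -1 (X); from .../X.O/O.X depth 7

value(.../X.O/O.X, X) = -1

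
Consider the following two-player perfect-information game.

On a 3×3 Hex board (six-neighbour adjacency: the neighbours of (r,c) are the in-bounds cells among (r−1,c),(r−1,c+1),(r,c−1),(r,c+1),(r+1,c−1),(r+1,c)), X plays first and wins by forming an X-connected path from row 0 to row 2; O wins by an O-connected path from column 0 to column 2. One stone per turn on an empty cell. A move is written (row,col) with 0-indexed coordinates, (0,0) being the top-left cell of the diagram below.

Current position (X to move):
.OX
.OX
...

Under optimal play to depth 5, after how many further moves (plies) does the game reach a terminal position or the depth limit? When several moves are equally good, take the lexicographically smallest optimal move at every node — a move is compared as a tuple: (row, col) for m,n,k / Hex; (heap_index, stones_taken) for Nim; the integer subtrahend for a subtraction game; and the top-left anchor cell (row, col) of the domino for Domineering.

PV length from [.OX/.OX/...]: 5 plies

[.OX/.OX/...] X move#1: (0,0):+1/XOX/.OX/...*, (1,0):+1/.OX/XOX/..., (2,0):+1/.OX/.OX/X.., (2,1):+1/.OX/.OX/.X., (2,2):+1/.OX/.OX/..X
[XOX/.OX/...] O move#2: (1,0):-1/XOX/OOX/...*, (2,0):-1/XOX/.OX/O.., (2,1):-1/XOX/.OX/.O., (2,2):-1/XOX/.OX/..O
[XOX/OOX/...] X move#3: (2,0):+1/XOX/OOX/X..*, (2,1):+1/XOX/OOX/.X., (2,2):+1/XOX/OOX/..X
[XOX/OOX/X..] O move#4: (2,1):-1/XOX/OOX/XO.*, (2,2):-1/XOX/OOX/X.O
[XOX/OOX/XO.] X move#5: (2,2):+1/XOX/OOX/XOX*
[XOX/OOX/XOX] end (terminal -1, O#6); searched .OX/.OX/... to 5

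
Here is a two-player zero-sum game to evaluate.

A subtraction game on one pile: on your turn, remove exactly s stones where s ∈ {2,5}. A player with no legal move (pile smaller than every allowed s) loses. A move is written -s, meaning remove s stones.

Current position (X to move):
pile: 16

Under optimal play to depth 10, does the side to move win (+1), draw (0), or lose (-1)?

value(16, X) = +1

ply 1, X at 16 | -2=+1→14*; -5=+1→11
ply 2, O at 14 | -2=-1→12*; -5=-1→9
ply 3, X at 12 | -2=-1→10; -5=+1→7*
ply 4, O at 7 | -2=-1→5*; -5=-1→2
ply 5, X at 5 | -2=-1→3; -5=+1→0*
ply 6: 0 is terminal -1 (O); from 16 depth 10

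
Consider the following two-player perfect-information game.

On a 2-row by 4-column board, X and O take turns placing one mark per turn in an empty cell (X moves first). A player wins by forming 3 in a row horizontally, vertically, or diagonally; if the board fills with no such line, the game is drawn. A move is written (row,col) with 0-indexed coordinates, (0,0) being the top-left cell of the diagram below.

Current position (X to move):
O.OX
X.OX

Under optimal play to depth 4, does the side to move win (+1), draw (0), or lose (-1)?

p1 X@[O.OX/X.OX]: (0,1)[OXOX/X.OX]+0* (1,1)[O.OX/XXOX]-1
p2 O@[OXOX/X.OX]: (1,1)[OXOX/XOOX]+0*
p3 X@[OXOX/XOOX] terminal +0; root [O.OX/X.OX] d4

value(O.OX/X.OX, X) = 0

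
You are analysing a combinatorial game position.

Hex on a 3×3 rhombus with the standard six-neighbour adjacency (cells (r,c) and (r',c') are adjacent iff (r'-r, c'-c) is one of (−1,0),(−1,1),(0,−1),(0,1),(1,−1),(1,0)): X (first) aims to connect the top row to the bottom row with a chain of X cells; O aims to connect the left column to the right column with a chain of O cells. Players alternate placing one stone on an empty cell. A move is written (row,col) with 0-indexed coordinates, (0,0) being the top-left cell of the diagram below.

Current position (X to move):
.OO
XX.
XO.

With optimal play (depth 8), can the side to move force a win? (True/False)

X winning at [.OO/XX./XO.]: True

ply 1, X at .OO/XX./XO. | (0,0)=+1→XOO/XX./XO.*; (1,2)=-1→.OO/XXX/XO.; (2,2)=-1→.OO/XX./XOX
ply 2: XOO/XX./XO. is terminal -1 (O); from .OO/XX./XO. depth 8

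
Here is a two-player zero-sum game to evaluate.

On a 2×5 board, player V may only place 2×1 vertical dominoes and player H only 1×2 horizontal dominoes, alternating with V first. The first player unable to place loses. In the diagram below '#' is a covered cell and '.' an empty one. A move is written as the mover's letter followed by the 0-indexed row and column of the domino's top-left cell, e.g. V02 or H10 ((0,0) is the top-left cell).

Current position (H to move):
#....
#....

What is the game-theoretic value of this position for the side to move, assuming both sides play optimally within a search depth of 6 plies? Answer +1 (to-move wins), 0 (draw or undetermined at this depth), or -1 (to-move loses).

value(#..../#...., H) = +1

[#..../#....] H move#1: H01:-1/###../#...., H02:+1/#.##./#....*, H03:-1/#..##/#...., H11:-1/#..../###.., H12:+1/#..../#.##., H13:-1/#..../#..##
[#.##./#....] V move#2: V01:-1/####./##...*, V04:-1/#.###/#...#
[####./##...] H move#3: H12:-1/####./####., H13:+1/####./##.##*
[####./##.##] end (terminal -1, V#4); searched #..../#.... to 6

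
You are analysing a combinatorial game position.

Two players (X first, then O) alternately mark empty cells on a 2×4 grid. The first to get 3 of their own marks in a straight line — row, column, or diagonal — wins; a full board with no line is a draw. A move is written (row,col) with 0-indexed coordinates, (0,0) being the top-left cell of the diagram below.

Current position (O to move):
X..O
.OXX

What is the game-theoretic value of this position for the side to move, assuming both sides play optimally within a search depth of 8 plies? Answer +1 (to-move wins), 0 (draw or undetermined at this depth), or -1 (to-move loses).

value(X..O/.OXX, O) = 0

p1 O@[X..O/.OXX]: (0,1)[XO.O/.OXX]+0* (0,2)[X.OO/.OXX]+0 (1,0)[X..O/OOXX]+0
p2 X@[XO.O/.OXX]: (0,2)[XOXO/.OXX]+0* (1,0)[XO.O/XOXX]-1
p3 O@[XOXO/.OXX]: (1,0)[XOXO/OOXX]+0*
p4 X@[XOXO/OOXX] terminal +0; root [X..O/.OXX] d8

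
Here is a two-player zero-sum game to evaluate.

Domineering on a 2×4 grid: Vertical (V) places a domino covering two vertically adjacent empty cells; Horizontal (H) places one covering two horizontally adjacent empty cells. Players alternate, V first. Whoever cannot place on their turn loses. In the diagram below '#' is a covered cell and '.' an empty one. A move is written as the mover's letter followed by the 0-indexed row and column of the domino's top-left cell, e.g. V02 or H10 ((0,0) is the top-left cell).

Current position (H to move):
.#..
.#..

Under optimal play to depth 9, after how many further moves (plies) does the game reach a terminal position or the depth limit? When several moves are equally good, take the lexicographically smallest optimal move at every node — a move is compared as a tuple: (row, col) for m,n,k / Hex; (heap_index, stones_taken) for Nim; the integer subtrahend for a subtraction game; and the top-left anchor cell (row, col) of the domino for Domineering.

PV length from [.#../.#..]: 3 plies

[.#../.#..] H move#1: H02:+1/.###/.#..*, H12:+1/.#../.###
[.###/.#..] V move#2: V00:-1/####/##..*
[####/##..] H move#3: H12:+1/####/####*
[####/####] end (terminal -1, V#4); searched .#../.#.. to 9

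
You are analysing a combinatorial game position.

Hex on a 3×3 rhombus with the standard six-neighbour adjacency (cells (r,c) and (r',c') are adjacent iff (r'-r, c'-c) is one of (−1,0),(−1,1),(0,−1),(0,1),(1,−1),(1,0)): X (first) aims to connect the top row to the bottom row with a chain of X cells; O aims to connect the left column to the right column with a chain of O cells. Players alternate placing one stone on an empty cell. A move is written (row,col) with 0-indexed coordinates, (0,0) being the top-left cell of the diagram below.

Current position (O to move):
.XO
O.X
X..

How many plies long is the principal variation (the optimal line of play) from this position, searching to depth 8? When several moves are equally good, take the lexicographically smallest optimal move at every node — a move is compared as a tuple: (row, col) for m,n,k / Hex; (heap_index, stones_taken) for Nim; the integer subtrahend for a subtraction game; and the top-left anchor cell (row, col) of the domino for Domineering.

p1 O@[.XO/O.X/X..]: (0,0)[OXO/O.X/X..]-1 (1,1)[.XO/OOX/X..]+1* (2,1)[.XO/O.X/XO.]-1 (2,2)[.XO/O.X/X.O]-1
p2 X@[.XO/OOX/X..] terminal -1; root [.XO/O.X/X..] d8

PV length from [.XO/O.X/X..]: 1 ply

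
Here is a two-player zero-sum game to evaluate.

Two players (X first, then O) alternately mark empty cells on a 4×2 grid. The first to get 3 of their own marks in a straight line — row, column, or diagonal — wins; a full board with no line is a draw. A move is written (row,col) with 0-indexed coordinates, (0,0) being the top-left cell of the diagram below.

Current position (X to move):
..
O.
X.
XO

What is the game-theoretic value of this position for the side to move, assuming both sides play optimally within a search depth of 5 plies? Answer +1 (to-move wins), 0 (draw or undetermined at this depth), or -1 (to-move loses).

ply 1, X at ../O./X./XO | (0,0)=+0→X./O./X./XO*; (0,1)=+0→.X/O./X./XO; (1,1)=+0→../OX/X./XO; (2,1)=+0→../O./XX/XO
ply 2, O at X./O./X./XO | (0,1)=+0→XO/O./X./XO*; (1,1)=+0→X./OO/X./XO; (2,1)=+0→X./O./XO/XO
ply 3, X at XO/O./X./XO | (1,1)=+0→XO/OX/X./XO*; (2,1)=+0→XO/O./XX/XO
ply 4, O at XO/OX/X./XO | (2,1)=+0→XO/OX/XO/XO*
ply 5: XO/OX/XO/XO is terminal +0 (X); from ../O./X./XO depth 5

value(../O./X./XO, X) = 0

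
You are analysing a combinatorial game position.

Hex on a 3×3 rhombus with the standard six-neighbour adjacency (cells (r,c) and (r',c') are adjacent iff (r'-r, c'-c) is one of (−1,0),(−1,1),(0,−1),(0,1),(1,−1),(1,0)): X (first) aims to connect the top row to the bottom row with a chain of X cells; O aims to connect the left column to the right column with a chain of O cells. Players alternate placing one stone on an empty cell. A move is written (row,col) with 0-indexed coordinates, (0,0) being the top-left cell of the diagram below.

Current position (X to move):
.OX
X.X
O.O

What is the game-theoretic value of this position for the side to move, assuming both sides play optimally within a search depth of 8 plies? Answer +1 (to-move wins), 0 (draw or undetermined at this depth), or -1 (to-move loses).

p1 X@[.OX/X.X/O.O]: (0,0)[XOX/X.X/O.O]-1 (1,1)[.OX/XXX/O.O]-1 (2,1)[.OX/X.X/OXO]+1*
p2 O@[.OX/X.X/OXO] terminal -1; root [.OX/X.X/O.O] d8

value(.OX/X.X/O.O, X) = +1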